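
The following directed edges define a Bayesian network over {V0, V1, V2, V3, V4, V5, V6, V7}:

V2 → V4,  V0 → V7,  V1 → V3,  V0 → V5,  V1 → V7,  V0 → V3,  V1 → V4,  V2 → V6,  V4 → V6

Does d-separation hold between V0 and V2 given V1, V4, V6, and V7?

Yes — V0 and V2 are d-separated given {V1, V4, V6, V7}.

There are 4 undirected paths between V0 and V2; checking each against the conditioning set {V1, V4, V6, V7}:
Path 1: V0 → V3 ← V1 → V4 → V6 ← V2
  V3 is a collider here and neither V3 nor any of its descendants is conditioned on, so the collider stays closed — the path is blocked at V3.
Path 2: V0 → V3 ← V1 → V4 ← V2
  V3 is a collider here and neither V3 nor any of its descendants is conditioned on, so the collider stays closed — the path is blocked at V3.
Path 3: V0 → V7 ← V1 → V4 → V6 ← V2
  V1 is a fork here and V1 is conditioned on, so the path is blocked at V1.
Path 4: V0 → V7 ← V1 → V4 ← V2
  V1 is a fork here and V1 is conditioned on, so the path is blocked at V1.
Every path is blocked, so V0 and V2 are d-separated given {V1, V4, V6, V7}.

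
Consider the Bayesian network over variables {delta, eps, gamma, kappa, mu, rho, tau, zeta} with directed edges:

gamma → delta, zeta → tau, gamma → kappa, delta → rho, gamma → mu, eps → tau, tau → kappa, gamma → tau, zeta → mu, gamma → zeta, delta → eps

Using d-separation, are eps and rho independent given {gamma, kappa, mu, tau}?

Enumerating the 5 paths from eps to rho and testing each for blocking by {gamma, kappa, mu, tau}:
  1. eps → tau ← gamma → delta → rho — tau:collider[open]; gamma:fork[blocks]; delta:chain[open] ⇒ blocked
  2. eps → tau ← zeta ← gamma → delta → rho — tau:collider[open]; zeta:chain[open]; gamma:fork[blocks]; delta:chain[open] ⇒ blocked
  3. eps → tau ← zeta → mu ← gamma → delta → rho — tau:collider[open]; zeta:fork[open]; mu:collider[open]; gamma:fork[blocks]; delta:chain[open] ⇒ blocked
  4. eps → tau → kappa ← gamma → delta → rho — tau:chain[blocks]; kappa:collider[open]; gamma:fork[blocks]; delta:chain[open] ⇒ blocked
  5. eps ← delta → rho — delta:fork[open] ⇒ active
Since the path eps ← delta → rho is active, eps and rho are not d-separated given {gamma, kappa, mu, tau}.

No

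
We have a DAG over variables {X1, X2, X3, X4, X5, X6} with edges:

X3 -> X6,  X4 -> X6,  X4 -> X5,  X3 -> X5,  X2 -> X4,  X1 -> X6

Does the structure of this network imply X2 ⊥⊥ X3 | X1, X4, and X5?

We examine all 2 paths between X2 and X3:
Path 1: X2 → X4 → X6 ← X3
  X4 is a chain here and X4 is conditioned on, so the path is blocked at X4.
Path 2: X2 → X4 → X5 ← X3
  X4 is a chain here and X4 is conditioned on, so the path is blocked at X4.
All paths are blocked; X2 ⊥ X3 | {X1, X4, X5} holds.

Yes — X2 and X3 are d-separated given {X1, X4, X5}.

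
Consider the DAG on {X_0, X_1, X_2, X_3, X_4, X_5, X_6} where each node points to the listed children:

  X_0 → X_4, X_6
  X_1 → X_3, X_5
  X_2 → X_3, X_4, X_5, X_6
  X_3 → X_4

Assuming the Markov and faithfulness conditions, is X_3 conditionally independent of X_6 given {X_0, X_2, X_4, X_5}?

Yes

6 paths connect X_3 and X_6; each must be blocked for d-separation to hold:
  1. X_3 ← X_1 → X_5 ← X_2 → X_4 ← X_0 → X_6 — X_1:fork[open]; X_5:collider[open]; X_2:fork[blocks]; X_4:collider[open]; X_0:fork[blocks] ⇒ blocked
  2. X_3 ← X_1 → X_5 ← X_2 → X_6 — X_1:fork[open]; X_5:collider[open]; X_2:fork[blocks] ⇒ blocked
  3. X_3 ← X_2 → X_4 ← X_0 → X_6 — X_2:fork[blocks]; X_4:collider[open]; X_0:fork[blocks] ⇒ blocked
  4. X_3 ← X_2 → X_6 — X_2:fork[blocks] ⇒ blocked
  5. X_3 → X_4 ← X_2 → X_6 — X_4:collider[open]; X_2:fork[blocks] ⇒ blocked
  6. X_3 → X_4 ← X_0 → X_6 — X_4:collider[open]; X_0:fork[blocks] ⇒ blocked
Every path is blocked, so X_3 and X_6 are d-separated given {X_0, X_2, X_4, X_5}.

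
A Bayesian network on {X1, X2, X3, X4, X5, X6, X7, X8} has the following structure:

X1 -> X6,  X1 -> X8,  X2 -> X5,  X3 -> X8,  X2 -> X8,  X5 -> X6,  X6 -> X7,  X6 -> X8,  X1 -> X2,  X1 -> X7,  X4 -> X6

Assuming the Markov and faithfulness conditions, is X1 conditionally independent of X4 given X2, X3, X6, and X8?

No

There are 6 undirected paths between X1 and X4; checking each against the conditioning set {X2, X3, X6, X8}:
  1. X1 → X8 ← X6 ← X4 — X8:collider[open]; X6:chain[blocks] ⇒ blocked
  2. X1 → X8 ← X2 → X5 → X6 ← X4 — X8:collider[open]; X2:fork[blocks]; X5:chain[open]; X6:collider[open] ⇒ blocked
  3. X1 → X6 ← X4 — X6:collider[open] ⇒ active
  4. X1 → X7 ← X6 ← X4 — X7:collider[blocks]; X6:chain[blocks] ⇒ blocked
  5. X1 → X2 → X5 → X6 ← X4 — X2:chain[blocks]; X5:chain[open]; X6:collider[open] ⇒ blocked
  6. X1 → X2 → X8 ← X6 ← X4 — X2:chain[blocks]; X8:collider[open]; X6:chain[blocks] ⇒ blocked
At least one path is unblocked, so d-separation fails.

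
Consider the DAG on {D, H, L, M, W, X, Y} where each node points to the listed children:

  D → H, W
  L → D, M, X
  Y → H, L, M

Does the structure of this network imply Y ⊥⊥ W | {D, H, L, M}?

Yes

We examine all 3 paths between Y and W:
Path 1: Y → H ← D → W
  D is a fork here and D is conditioned on, so the path is blocked at D.
Path 2: Y → L → D → W
  L is a chain here and L is conditioned on, so the path is blocked at L.
Path 3: Y → M ← L → D → W
  L is a fork here and L is conditioned on, so the path is blocked at L.
Every path is blocked, so Y and W are d-separated given {D, H, L, M}.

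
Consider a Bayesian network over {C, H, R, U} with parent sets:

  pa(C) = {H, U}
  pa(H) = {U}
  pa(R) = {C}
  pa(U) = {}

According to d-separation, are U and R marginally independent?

2 paths connect U and R; each must be blocked for d-separation to hold:
  1. U → C → R — C:chain[open] ⇒ active
  2. U → H → C → R — H:chain[open]; C:chain[open] ⇒ active
Because an active path exists, U and R are not d-separated.

No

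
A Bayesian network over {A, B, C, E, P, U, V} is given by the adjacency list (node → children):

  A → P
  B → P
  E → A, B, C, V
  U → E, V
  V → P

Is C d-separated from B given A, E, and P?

Yes — C and B are d-separated given {A, E, P}.

Enumerating the 4 paths from C to B and testing each for blocking by {A, E, P}:
Path 1: C ← E ← U → V → P ← B
  E is a chain here and E is conditioned on, so the path is blocked at E.
Path 2: C ← E → B
  E is a fork here and E is conditioned on, so the path is blocked at E.
Path 3: C ← E → V → P ← B
  E is a fork here and E is conditioned on, so the path is blocked at E.
Path 4: C ← E → A → P ← B
  E is a fork here and E is conditioned on, so the path is blocked at E.
Since every path is blocked, d-separation holds.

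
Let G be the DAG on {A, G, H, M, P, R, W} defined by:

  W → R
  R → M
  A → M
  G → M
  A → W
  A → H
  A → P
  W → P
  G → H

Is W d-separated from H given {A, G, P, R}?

6 paths connect W and H; each must be blocked for d-separation to hold:
  1. W ← A → H — A:fork[blocks] ⇒ blocked
  2. W ← A → M ← G → H — A:fork[blocks]; M:collider[blocks]; G:fork[blocks] ⇒ blocked
  3. W → R → M ← G → H — R:chain[blocks]; M:collider[blocks]; G:fork[blocks] ⇒ blocked
  4. W → R → M ← A → H — R:chain[blocks]; M:collider[blocks]; A:fork[blocks] ⇒ blocked
  5. W → P ← A → H — P:collider[open]; A:fork[blocks] ⇒ blocked
  6. W → P ← A → M ← G → H — P:collider[open]; A:fork[blocks]; M:collider[blocks]; G:fork[blocks] ⇒ blocked
All paths are blocked; W ⊥ H | {A, G, P, R} holds.

Yes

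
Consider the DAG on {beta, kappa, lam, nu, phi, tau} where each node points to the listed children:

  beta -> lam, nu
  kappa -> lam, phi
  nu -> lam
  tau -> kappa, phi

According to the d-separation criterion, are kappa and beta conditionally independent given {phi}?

Yes

We examine all 2 paths between kappa and beta:
Path 1: kappa → lam ← beta
  lam is a collider here and neither lam nor any of its descendants is conditioned on, so the collider stays closed — the path is blocked at lam.
Path 2: kappa → lam ← nu ← beta
  lam is a collider here and neither lam nor any of its descendants is conditioned on, so the collider stays closed — the path is blocked at lam.
All paths are blocked; kappa ⊥ beta | {phi} holds.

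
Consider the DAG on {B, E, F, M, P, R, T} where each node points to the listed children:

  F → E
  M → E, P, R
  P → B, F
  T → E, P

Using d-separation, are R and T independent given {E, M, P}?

Yes

There are 4 undirected paths between R and T; checking each against the conditioning set {E, M, P}:
Path 1: R ← M → E ← T
  M is a fork here and M is conditioned on, so the path is blocked at M.
Path 2: R ← M → E ← F ← P ← T
  M is a fork here and M is conditioned on, so the path is blocked at M.
Path 3: R ← M → P ← T
  M is a fork here and M is conditioned on, so the path is blocked at M.
Path 4: R ← M → P → F → E ← T
  M is a fork here and M is conditioned on, so the path is blocked at M.
All paths are blocked; R ⊥ T | {E, M, P} holds.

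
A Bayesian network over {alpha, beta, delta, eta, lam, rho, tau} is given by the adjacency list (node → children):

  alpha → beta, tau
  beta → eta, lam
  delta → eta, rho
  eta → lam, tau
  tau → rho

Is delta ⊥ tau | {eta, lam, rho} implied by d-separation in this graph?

4 paths connect delta and tau; each must be blocked for d-separation to hold:
  1. delta → eta → tau — eta:chain[blocks] ⇒ blocked
  2. delta → eta → lam ← beta ← alpha → tau — eta:chain[blocks]; lam:collider[open]; beta:chain[open]; alpha:fork[open] ⇒ blocked
  3. delta → eta ← beta ← alpha → tau — eta:collider[open]; beta:chain[open]; alpha:fork[open] ⇒ active
  4. delta → rho ← tau — rho:collider[open] ⇒ active
At least one path is unblocked, so d-separation fails.

No — delta and tau are not d-separated given {eta, lam, rho}.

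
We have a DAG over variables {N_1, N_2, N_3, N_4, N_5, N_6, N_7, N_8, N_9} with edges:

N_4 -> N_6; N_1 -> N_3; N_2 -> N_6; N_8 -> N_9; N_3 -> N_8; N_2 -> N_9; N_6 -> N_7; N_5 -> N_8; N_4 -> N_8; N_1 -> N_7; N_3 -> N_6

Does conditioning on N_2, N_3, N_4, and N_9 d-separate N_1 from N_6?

4 paths connect N_1 and N_6; each must be blocked for d-separation to hold:
Path 1: N_1 → N_3 → N_6
  N_3 is a chain here and N_3 is conditioned on, so the path is blocked at N_3.
Path 2: N_1 → N_3 → N_8 → N_9 ← N_2 → N_6
  N_3 is a chain here and N_3 is conditioned on, so the path is blocked at N_3.
Path 3: N_1 → N_3 → N_8 ← N_4 → N_6
  N_3 is a chain here and N_3 is conditioned on, so the path is blocked at N_3.
Path 4: N_1 → N_7 ← N_6
  N_7 is a collider here and neither N_7 nor any of its descendants is conditioned on, so the collider stays closed — the path is blocked at N_7.
Since every path is blocked, d-separation holds.

Yes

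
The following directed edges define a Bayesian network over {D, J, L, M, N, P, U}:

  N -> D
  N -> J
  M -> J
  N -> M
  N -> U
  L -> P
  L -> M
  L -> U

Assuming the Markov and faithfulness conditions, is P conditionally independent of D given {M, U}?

3 paths connect P and D; each must be blocked for d-separation to hold:
  1. P ← L → M ← N → D — L:fork[open]; M:collider[open]; N:fork[open] ⇒ active
  2. P ← L → M → J ← N → D — L:fork[open]; M:chain[blocks]; J:collider[blocks]; N:fork[open] ⇒ blocked
  3. P ← L → U ← N → D — L:fork[open]; U:collider[open]; N:fork[open] ⇒ active
At least one path is unblocked, so d-separation fails.

No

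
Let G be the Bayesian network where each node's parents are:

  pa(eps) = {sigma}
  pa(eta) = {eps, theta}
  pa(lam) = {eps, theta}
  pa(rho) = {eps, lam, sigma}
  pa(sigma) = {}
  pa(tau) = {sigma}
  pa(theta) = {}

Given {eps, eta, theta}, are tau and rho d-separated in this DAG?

No

Enumerating the 4 paths from tau to rho and testing each for blocking by {eps, eta, theta}:
Path 1: tau ← sigma → rho
  sigma is a fork and sigma is not conditioned on — no node blocks this path, so it is active.
Path 2: tau ← sigma → eps → rho
  eps is a chain here and eps is conditioned on, so the path is blocked at eps.
Path 3: tau ← sigma → eps → eta ← theta → lam → rho
  eps is a chain here and eps is conditioned on, so the path is blocked at eps.
Path 4: tau ← sigma → eps → lam → rho
  eps is a chain here and eps is conditioned on, so the path is blocked at eps.
At least one path is unblocked, so d-separation fails.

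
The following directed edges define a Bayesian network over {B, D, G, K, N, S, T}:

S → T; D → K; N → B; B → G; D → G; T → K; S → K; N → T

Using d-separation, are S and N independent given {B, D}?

We examine all 4 paths between S and N:
  1. S → K ← T ← N — K:collider[blocks]; T:chain[open] ⇒ blocked
  2. S → K ← D → G ← B ← N — K:collider[blocks]; D:fork[blocks]; G:collider[blocks]; B:chain[blocks] ⇒ blocked
  3. S → T ← N — T:collider[blocks] ⇒ blocked
  4. S → T → K ← D → G ← B ← N — T:chain[open]; K:collider[blocks]; D:fork[blocks]; G:collider[blocks]; B:chain[blocks] ⇒ blocked
Since every path is blocked, d-separation holds.

Yes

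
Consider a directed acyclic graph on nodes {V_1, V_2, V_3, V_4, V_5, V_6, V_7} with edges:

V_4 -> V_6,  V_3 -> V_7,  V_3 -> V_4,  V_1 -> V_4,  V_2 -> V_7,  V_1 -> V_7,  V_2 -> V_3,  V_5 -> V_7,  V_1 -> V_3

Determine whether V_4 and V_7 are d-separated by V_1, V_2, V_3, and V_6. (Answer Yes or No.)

6 paths connect V_4 and V_7; each must be blocked for d-separation to hold:
Path 1: V_4 ← V_3 → V_7
  V_3 is a fork here and V_3 is conditioned on, so the path is blocked at V_3.
Path 2: V_4 ← V_3 ← V_1 → V_7
  V_3 is a chain here and V_3 is conditioned on, so the path is blocked at V_3.
Path 3: V_4 ← V_3 ← V_2 → V_7
  V_3 is a chain here and V_3 is conditioned on, so the path is blocked at V_3.
Path 4: V_4 ← V_1 → V_3 → V_7
  V_1 is a fork here and V_1 is conditioned on, so the path is blocked at V_1.
Path 5: V_4 ← V_1 → V_3 ← V_2 → V_7
  V_1 is a fork here and V_1 is conditioned on, so the path is blocked at V_1.
Path 6: V_4 ← V_1 → V_7
  V_1 is a fork here and V_1 is conditioned on, so the path is blocked at V_1.
All paths are blocked; V_4 ⊥ V_7 | {V_1, V_2, V_3, V_6} holds.

Yes — V_4 and V_7 are d-separated given {V_1, V_2, V_3, V_6}.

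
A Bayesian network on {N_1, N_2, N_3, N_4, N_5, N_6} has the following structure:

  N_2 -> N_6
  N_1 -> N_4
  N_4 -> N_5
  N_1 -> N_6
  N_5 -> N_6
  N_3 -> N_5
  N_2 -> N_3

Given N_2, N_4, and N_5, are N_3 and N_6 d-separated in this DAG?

Yes — N_3 and N_6 are d-separated given {N_2, N_4, N_5}.

There are 3 undirected paths between N_3 and N_6; checking each against the conditioning set {N_2, N_4, N_5}:
  1. N_3 ← N_2 → N_6 — N_2:fork[blocks] ⇒ blocked
  2. N_3 → N_5 → N_6 — N_5:chain[blocks] ⇒ blocked
  3. N_3 → N_5 ← N_4 ← N_1 → N_6 — N_5:collider[open]; N_4:chain[blocks]; N_1:fork[open] ⇒ blocked
Since every path is blocked, d-separation holds.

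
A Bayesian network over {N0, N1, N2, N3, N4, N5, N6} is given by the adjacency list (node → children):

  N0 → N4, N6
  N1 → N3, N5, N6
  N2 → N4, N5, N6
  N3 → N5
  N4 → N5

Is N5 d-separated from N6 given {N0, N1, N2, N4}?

Enumerating the 6 paths from N5 to N6 and testing each for blocking by {N0, N1, N2, N4}:
  1. N5 ← N2 → N6 — N2:fork[blocks] ⇒ blocked
  2. N5 ← N2 → N4 ← N0 → N6 — N2:fork[blocks]; N4:collider[open]; N0:fork[blocks] ⇒ blocked
  3. N5 ← N3 ← N1 → N6 — N3:chain[open]; N1:fork[blocks] ⇒ blocked
  4. N5 ← N4 ← N2 → N6 — N4:chain[blocks]; N2:fork[blocks] ⇒ blocked
  5. N5 ← N4 ← N0 → N6 — N4:chain[blocks]; N0:fork[blocks] ⇒ blocked
  6. N5 ← N1 → N6 — N1:fork[blocks] ⇒ blocked
All paths are blocked; N5 ⊥ N6 | {N0, N1, N2, N4} holds.

Yes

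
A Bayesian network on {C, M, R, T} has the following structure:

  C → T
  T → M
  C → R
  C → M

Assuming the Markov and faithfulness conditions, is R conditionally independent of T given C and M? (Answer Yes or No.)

Yes

We examine all 2 paths between R and T:
  1. R ← C → M ← T — C:fork[blocks]; M:collider[open] ⇒ blocked
  2. R ← C → T — C:fork[blocks] ⇒ blocked
Since every path is blocked, d-separation holds.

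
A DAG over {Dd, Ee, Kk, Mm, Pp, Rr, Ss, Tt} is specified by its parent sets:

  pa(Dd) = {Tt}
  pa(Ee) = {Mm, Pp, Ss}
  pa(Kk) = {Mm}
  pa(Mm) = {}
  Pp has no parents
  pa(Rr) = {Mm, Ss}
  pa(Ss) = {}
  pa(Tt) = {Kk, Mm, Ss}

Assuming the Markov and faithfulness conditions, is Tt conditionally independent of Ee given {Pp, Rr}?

No

Enumerating the 6 paths from Tt to Ee and testing each for blocking by {Pp, Rr}:
Path 1: Tt ← Ss → Ee
  Ss is a fork and Ss is not conditioned on — no node blocks this path, so it is active.
Path 2: Tt ← Ss → Rr ← Mm → Ee
  Ss is a fork and Ss is not conditioned on; Rr is a collider and Rr is conditioned on, which opens it; Mm is a fork and Mm is not conditioned on — no node blocks this path, so it is active.
Path 3: Tt ← Mm → Ee
  Mm is a fork and Mm is not conditioned on — no node blocks this path, so it is active.
Path 4: Tt ← Mm → Rr ← Ss → Ee
  Mm is a fork and Mm is not conditioned on; Rr is a collider and Rr is conditioned on, which opens it; Ss is a fork and Ss is not conditioned on — no node blocks this path, so it is active.
Path 5: Tt ← Kk ← Mm → Ee
  Kk is a chain and Kk is not conditioned on; Mm is a fork and Mm is not conditioned on — no node blocks this path, so it is active.
Path 6: Tt ← Kk ← Mm → Rr ← Ss → Ee
  Kk is a chain and Kk is not conditioned on; Mm is a fork and Mm is not conditioned on; Rr is a collider and Rr is conditioned on, which opens it; Ss is a fork and Ss is not conditioned on — no node blocks this path, so it is active.
Because an active path exists, Tt and Ee are not d-separated.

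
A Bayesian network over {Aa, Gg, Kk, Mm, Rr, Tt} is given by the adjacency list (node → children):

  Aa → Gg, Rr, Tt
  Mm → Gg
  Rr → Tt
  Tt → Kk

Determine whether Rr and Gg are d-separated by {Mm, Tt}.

Enumerating the 2 paths from Rr to Gg and testing each for blocking by {Mm, Tt}:
  1. Rr ← Aa → Gg — Aa:fork[open] ⇒ active
  2. Rr → Tt ← Aa → Gg — Tt:collider[open]; Aa:fork[open] ⇒ active
Since the path Rr ← Aa → Gg is active, Rr and Gg are not d-separated given {Mm, Tt}.

No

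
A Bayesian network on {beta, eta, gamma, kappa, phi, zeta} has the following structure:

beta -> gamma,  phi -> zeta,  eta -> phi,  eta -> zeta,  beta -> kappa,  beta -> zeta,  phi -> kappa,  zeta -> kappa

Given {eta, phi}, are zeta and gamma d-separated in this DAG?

No

Enumerating the 4 paths from zeta to gamma and testing each for blocking by {eta, phi}:
Path 1: zeta ← beta → gamma
  beta is a fork and beta is not conditioned on — no node blocks this path, so it is active.
Path 2: zeta ← phi → kappa ← beta → gamma
  phi is a fork here and phi is conditioned on, so the path is blocked at phi.
Path 3: zeta → kappa ← beta → gamma
  kappa is a collider here and neither kappa nor any of its descendants is conditioned on, so the collider stays closed — the path is blocked at kappa.
Path 4: zeta ← eta → phi → kappa ← beta → gamma
  eta is a fork here and eta is conditioned on, so the path is blocked at eta.
At least one path is unblocked, so d-separation fails.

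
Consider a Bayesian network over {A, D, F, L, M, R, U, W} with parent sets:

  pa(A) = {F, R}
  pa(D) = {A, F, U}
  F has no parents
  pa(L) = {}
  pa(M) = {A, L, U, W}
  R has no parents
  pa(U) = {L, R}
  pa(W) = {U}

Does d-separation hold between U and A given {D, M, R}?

No

6 paths connect U and A; each must be blocked for d-separation to hold:
Path 1: U → D ← F → A
  D is a collider and D is conditioned on, which opens it; F is a fork and F is not conditioned on — no node blocks this path, so it is active.
Path 2: U → D ← A
  D is a collider and D is conditioned on, which opens it — no node blocks this path, so it is active.
Path 3: U → W → M ← A
  W is a chain and W is not conditioned on; M is a collider and M is conditioned on, which opens it — no node blocks this path, so it is active.
Path 4: U ← R → A
  R is a fork here and R is conditioned on, so the path is blocked at R.
Path 5: U → M ← A
  M is a collider and M is conditioned on, which opens it — no node blocks this path, so it is active.
Path 6: U ← L → M ← A
  L is a fork and L is not conditioned on; M is a collider and M is conditioned on, which opens it — no node blocks this path, so it is active.
Because an active path exists, U and A are not d-separated.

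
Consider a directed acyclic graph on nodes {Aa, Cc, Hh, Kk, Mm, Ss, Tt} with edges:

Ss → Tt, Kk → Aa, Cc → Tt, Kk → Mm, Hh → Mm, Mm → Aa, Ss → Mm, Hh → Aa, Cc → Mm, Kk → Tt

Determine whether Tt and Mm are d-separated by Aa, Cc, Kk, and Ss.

Yes

Enumerating the 5 paths from Tt to Mm and testing each for blocking by {Aa, Cc, Kk, Ss}:
  1. Tt ← Ss → Mm — Ss:fork[blocks] ⇒ blocked
  2. Tt ← Cc → Mm — Cc:fork[blocks] ⇒ blocked
  3. Tt ← Kk → Aa ← Hh → Mm — Kk:fork[blocks]; Aa:collider[open]; Hh:fork[open] ⇒ blocked
  4. Tt ← Kk → Aa ← Mm — Kk:fork[blocks]; Aa:collider[open] ⇒ blocked
  5. Tt ← Kk → Mm — Kk:fork[blocks] ⇒ blocked
Every path is blocked, so Tt and Mm are d-separated given {Aa, Cc, Kk, Ss}.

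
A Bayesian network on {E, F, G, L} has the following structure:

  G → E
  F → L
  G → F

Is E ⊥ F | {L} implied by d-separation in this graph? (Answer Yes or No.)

No

The only undirected path from E to F is:
Path 1: E ← G → F
  G is a fork and G is not conditioned on — no node blocks this path, so it is active.
At least one path is unblocked, so d-separation fails.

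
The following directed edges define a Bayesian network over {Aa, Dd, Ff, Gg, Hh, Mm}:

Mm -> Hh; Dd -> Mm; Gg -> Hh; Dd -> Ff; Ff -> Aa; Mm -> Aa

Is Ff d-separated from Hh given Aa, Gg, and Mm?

There are 2 undirected paths between Ff and Hh; checking each against the conditioning set {Aa, Gg, Mm}:
  1. Ff → Aa ← Mm → Hh — Aa:collider[open]; Mm:fork[blocks] ⇒ blocked
  2. Ff ← Dd → Mm → Hh — Dd:fork[open]; Mm:chain[blocks] ⇒ blocked
Since every path is blocked, d-separation holds.

Yes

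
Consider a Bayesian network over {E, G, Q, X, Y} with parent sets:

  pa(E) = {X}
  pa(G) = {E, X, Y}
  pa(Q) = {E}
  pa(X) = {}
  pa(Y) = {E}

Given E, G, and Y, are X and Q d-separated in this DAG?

3 paths connect X and Q; each must be blocked for d-separation to hold:
Path 1: X → G ← Y ← E → Q
  Y is a chain here and Y is conditioned on, so the path is blocked at Y.
Path 2: X → G ← E → Q
  E is a fork here and E is conditioned on, so the path is blocked at E.
Path 3: X → E → Q
  E is a chain here and E is conditioned on, so the path is blocked at E.
Every path is blocked, so X and Q are d-separated given {E, G, Y}.

Yes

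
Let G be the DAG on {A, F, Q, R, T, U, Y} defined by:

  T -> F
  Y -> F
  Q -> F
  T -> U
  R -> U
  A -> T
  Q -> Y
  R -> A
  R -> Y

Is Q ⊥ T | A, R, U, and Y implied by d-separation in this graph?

There are 6 undirected paths between Q and T; checking each against the conditioning set {A, R, U, Y}:
  1. Q → Y → F ← T — Y:chain[blocks]; F:collider[blocks] ⇒ blocked
  2. Q → Y ← R → A → T — Y:collider[open]; R:fork[blocks]; A:chain[blocks] ⇒ blocked
  3. Q → Y ← R → U ← T — Y:collider[open]; R:fork[blocks]; U:collider[open] ⇒ blocked
  4. Q → F ← Y ← R → A → T — F:collider[blocks]; Y:chain[blocks]; R:fork[blocks]; A:chain[blocks] ⇒ blocked
  5. Q → F ← Y ← R → U ← T — F:collider[blocks]; Y:chain[blocks]; R:fork[blocks]; U:collider[open] ⇒ blocked
  6. Q → F ← T — F:collider[blocks] ⇒ blocked
All paths are blocked; Q ⊥ T | {A, R, U, Y} holds.

Yes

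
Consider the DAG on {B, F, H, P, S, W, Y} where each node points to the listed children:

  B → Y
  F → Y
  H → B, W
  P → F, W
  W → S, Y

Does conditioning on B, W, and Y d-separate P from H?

4 paths connect P and H; each must be blocked for d-separation to hold:
  1. P → F → Y ← B ← H — F:chain[open]; Y:collider[open]; B:chain[blocks] ⇒ blocked
  2. P → F → Y ← W ← H — F:chain[open]; Y:collider[open]; W:chain[blocks] ⇒ blocked
  3. P → W ← H — W:collider[open] ⇒ active
  4. P → W → Y ← B ← H — W:chain[blocks]; Y:collider[open]; B:chain[blocks] ⇒ blocked
Since the path P → W ← H is active, P and H are not d-separated given {B, W, Y}.

No — P and H are not d-separated given {B, W, Y}.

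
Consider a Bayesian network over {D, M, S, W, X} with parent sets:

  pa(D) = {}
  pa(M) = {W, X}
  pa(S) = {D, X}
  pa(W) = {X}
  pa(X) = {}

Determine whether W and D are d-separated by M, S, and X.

There are 2 undirected paths between W and D; checking each against the conditioning set {M, S, X}:
Path 1: W → M ← X → S ← D
  X is a fork here and X is conditioned on, so the path is blocked at X.
Path 2: W ← X → S ← D
  X is a fork here and X is conditioned on, so the path is blocked at X.
All paths are blocked; W ⊥ D | {M, S, X} holds.

Yes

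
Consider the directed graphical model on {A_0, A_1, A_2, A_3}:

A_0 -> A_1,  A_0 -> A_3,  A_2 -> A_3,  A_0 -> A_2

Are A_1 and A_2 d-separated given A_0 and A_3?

We examine all 2 paths between A_1 and A_2:
  1. A_1 ← A_0 → A_2 — A_0:fork[blocks] ⇒ blocked
  2. A_1 ← A_0 → A_3 ← A_2 — A_0:fork[blocks]; A_3:collider[open] ⇒ blocked
All paths are blocked; A_1 ⊥ A_2 | {A_0, A_3} holds.

Yes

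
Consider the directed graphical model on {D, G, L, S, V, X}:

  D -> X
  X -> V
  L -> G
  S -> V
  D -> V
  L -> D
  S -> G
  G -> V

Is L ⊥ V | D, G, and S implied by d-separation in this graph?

Enumerating the 4 paths from L to V and testing each for blocking by {D, G, S}:
Path 1: L → G → V
  G is a chain here and G is conditioned on, so the path is blocked at G.
Path 2: L → G ← S → V
  S is a fork here and S is conditioned on, so the path is blocked at S.
Path 3: L → D → V
  D is a chain here and D is conditioned on, so the path is blocked at D.
Path 4: L → D → X → V
  D is a chain here and D is conditioned on, so the path is blocked at D.
All paths are blocked; L ⊥ V | {D, G, S} holds.

Yes — L and V are d-separated given {D, G, S}.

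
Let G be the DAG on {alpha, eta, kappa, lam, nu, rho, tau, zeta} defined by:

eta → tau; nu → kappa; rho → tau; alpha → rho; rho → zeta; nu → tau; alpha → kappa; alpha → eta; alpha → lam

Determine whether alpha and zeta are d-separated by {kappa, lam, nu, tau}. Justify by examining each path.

No

We examine all 3 paths between alpha and zeta:
Path 1: alpha → eta → tau ← rho → zeta
  eta is a chain and eta is not conditioned on; tau is a collider and tau is conditioned on, which opens it; rho is a fork and rho is not conditioned on — no node blocks this path, so it is active.
Path 2: alpha → rho → zeta
  rho is a chain and rho is not conditioned on — no node blocks this path, so it is active.
Path 3: alpha → kappa ← nu → tau ← rho → zeta
  nu is a fork here and nu is conditioned on, so the path is blocked at nu.
Because an active path exists, alpha and zeta are not d-separated.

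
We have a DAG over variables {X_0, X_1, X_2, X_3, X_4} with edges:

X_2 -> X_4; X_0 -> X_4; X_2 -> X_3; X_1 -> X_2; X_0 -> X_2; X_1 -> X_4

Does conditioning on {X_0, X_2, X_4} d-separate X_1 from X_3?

Enumerating the 3 paths from X_1 to X_3 and testing each for blocking by {X_0, X_2, X_4}:
  1. X_1 → X_4 ← X_0 → X_2 → X_3 — X_4:collider[open]; X_0:fork[blocks]; X_2:chain[blocks] ⇒ blocked
  2. X_1 → X_4 ← X_2 → X_3 — X_4:collider[open]; X_2:fork[blocks] ⇒ blocked
  3. X_1 → X_2 → X_3 — X_2:chain[blocks] ⇒ blocked
All paths are blocked; X_1 ⊥ X_3 | {X_0, X_2, X_4} holds.

Yes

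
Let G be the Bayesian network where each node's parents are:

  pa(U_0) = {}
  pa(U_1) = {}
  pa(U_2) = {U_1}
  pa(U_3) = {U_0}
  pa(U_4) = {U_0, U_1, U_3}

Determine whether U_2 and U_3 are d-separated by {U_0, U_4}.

Enumerating the 2 paths from U_2 to U_3 and testing each for blocking by {U_0, U_4}:
Path 1: U_2 ← U_1 → U_4 ← U_0 → U_3
  U_0 is a fork here and U_0 is conditioned on, so the path is blocked at U_0.
Path 2: U_2 ← U_1 → U_4 ← U_3
  U_1 is a fork and U_1 is not conditioned on; U_4 is a collider and U_4 is conditioned on, which opens it — no node blocks this path, so it is active.
Since the path U_2 ← U_1 → U_4 ← U_3 is active, U_2 and U_3 are not d-separated given {U_0, U_4}.

No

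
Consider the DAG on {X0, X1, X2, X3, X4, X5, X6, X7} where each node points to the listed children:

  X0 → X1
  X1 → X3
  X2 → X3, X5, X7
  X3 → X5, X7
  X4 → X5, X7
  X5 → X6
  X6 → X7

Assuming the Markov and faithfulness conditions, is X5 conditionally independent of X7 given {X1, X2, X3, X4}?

6 paths connect X5 and X7; each must be blocked for d-separation to hold:
  1. X5 ← X4 → X7 — X4:fork[blocks] ⇒ blocked
  2. X5 ← X2 → X7 — X2:fork[blocks] ⇒ blocked
  3. X5 ← X2 → X3 → X7 — X2:fork[blocks]; X3:chain[blocks] ⇒ blocked
  4. X5 ← X3 ← X2 → X7 — X3:chain[blocks]; X2:fork[blocks] ⇒ blocked
  5. X5 ← X3 → X7 — X3:fork[blocks] ⇒ blocked
  6. X5 → X6 → X7 — X6:chain[open] ⇒ active
At least one path is unblocked, so d-separation fails.

No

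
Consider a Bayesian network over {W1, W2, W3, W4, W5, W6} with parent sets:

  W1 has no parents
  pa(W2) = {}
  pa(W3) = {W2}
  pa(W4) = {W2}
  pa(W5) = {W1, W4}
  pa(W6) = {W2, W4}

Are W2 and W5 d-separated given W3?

2 paths connect W2 and W5; each must be blocked for d-separation to hold:
Path 1: W2 → W4 → W5
  W4 is a chain and W4 is not conditioned on — no node blocks this path, so it is active.
Path 2: W2 → W6 ← W4 → W5
  W6 is a collider here and neither W6 nor any of its descendants is conditioned on, so the collider stays closed — the path is blocked at W6.
Because an active path exists, W2 and W5 are not d-separated.

No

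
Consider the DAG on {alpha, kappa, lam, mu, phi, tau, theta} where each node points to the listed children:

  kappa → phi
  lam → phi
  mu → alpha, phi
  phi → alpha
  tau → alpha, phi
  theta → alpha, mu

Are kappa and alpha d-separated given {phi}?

There are 4 undirected paths between kappa and alpha; checking each against the conditioning set {phi}:
Path 1: kappa → phi ← tau → alpha
  phi is a collider and phi is conditioned on, which opens it; tau is a fork and tau is not conditioned on — no node blocks this path, so it is active.
Path 2: kappa → phi → alpha
  phi is a chain here and phi is conditioned on, so the path is blocked at phi.
Path 3: kappa → phi ← mu ← theta → alpha
  phi is a collider and phi is conditioned on, which opens it; mu is a chain and mu is not conditioned on; theta is a fork and theta is not conditioned on — no node blocks this path, so it is active.
Path 4: kappa → phi ← mu → alpha
  phi is a collider and phi is conditioned on, which opens it; mu is a fork and mu is not conditioned on — no node blocks this path, so it is active.
At least one path is unblocked, so d-separation fails.

No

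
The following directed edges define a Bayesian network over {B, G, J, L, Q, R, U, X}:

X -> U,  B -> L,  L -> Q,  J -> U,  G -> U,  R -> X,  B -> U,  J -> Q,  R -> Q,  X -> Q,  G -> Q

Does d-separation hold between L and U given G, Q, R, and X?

No

Enumerating the 5 paths from L to U and testing each for blocking by {G, Q, R, X}:
  1. L → Q ← J → U — Q:collider[open]; J:fork[open] ⇒ active
  2. L → Q ← X → U — Q:collider[open]; X:fork[blocks] ⇒ blocked
  3. L → Q ← R → X → U — Q:collider[open]; R:fork[blocks]; X:chain[blocks] ⇒ blocked
  4. L → Q ← G → U — Q:collider[open]; G:fork[blocks] ⇒ blocked
  5. L ← B → U — B:fork[open] ⇒ active
Because an active path exists, L and U are not d-separated.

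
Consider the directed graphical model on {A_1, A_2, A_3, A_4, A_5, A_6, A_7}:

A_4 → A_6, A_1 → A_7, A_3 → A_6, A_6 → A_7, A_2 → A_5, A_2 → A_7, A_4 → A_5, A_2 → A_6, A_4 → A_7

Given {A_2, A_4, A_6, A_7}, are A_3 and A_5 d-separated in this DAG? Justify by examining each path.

There are 6 undirected paths between A_3 and A_5; checking each against the conditioning set {A_2, A_4, A_6, A_7}:
Path 1: A_3 → A_6 ← A_4 → A_7 ← A_2 → A_5
  A_4 is a fork here and A_4 is conditioned on, so the path is blocked at A_4.
Path 2: A_3 → A_6 ← A_4 → A_5
  A_4 is a fork here and A_4 is conditioned on, so the path is blocked at A_4.
Path 3: A_3 → A_6 → A_7 ← A_4 → A_5
  A_6 is a chain here and A_6 is conditioned on, so the path is blocked at A_6.
Path 4: A_3 → A_6 → A_7 ← A_2 → A_5
  A_6 is a chain here and A_6 is conditioned on, so the path is blocked at A_6.
Path 5: A_3 → A_6 ← A_2 → A_7 ← A_4 → A_5
  A_2 is a fork here and A_2 is conditioned on, so the path is blocked at A_2.
Path 6: A_3 → A_6 ← A_2 → A_5
  A_2 is a fork here and A_2 is conditioned on, so the path is blocked at A_2.
Since every path is blocked, d-separation holds.

Yes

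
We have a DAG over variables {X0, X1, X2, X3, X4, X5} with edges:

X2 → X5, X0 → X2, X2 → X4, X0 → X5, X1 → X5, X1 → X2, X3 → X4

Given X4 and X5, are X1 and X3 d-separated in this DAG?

No

There are 3 undirected paths between X1 and X3; checking each against the conditioning set {X4, X5}:
Path 1: X1 → X2 → X4 ← X3
  X2 is a chain and X2 is not conditioned on; X4 is a collider and X4 is conditioned on, which opens it — no node blocks this path, so it is active.
Path 2: X1 → X5 ← X2 → X4 ← X3
  X5 is a collider and X5 is conditioned on, which opens it; X2 is a fork and X2 is not conditioned on; X4 is a collider and X4 is conditioned on, which opens it — no node blocks this path, so it is active.
Path 3: X1 → X5 ← X0 → X2 → X4 ← X3
  X5 is a collider and X5 is conditioned on, which opens it; X0 is a fork and X0 is not conditioned on; X2 is a chain and X2 is not conditioned on; X4 is a collider and X4 is conditioned on, which opens it — no node blocks this path, so it is active.
Because an active path exists, X1 and X3 are not d-separated.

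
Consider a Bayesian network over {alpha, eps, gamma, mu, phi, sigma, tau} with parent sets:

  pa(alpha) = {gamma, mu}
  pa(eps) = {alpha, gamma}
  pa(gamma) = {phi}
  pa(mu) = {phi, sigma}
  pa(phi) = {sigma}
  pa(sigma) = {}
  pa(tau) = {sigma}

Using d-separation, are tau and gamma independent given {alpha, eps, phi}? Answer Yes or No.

6 paths connect tau and gamma; each must be blocked for d-separation to hold:
  1. tau ← sigma → mu → alpha → eps ← gamma — sigma:fork[open]; mu:chain[open]; alpha:chain[blocks]; eps:collider[open] ⇒ blocked
  2. tau ← sigma → mu → alpha ← gamma — sigma:fork[open]; mu:chain[open]; alpha:collider[open] ⇒ active
  3. tau ← sigma → mu ← phi → gamma — sigma:fork[open]; mu:collider[open]; phi:fork[blocks] ⇒ blocked
  4. tau ← sigma → phi → mu → alpha → eps ← gamma — sigma:fork[open]; phi:chain[blocks]; mu:chain[open]; alpha:chain[blocks]; eps:collider[open] ⇒ blocked
  5. tau ← sigma → phi → mu → alpha ← gamma — sigma:fork[open]; phi:chain[blocks]; mu:chain[open]; alpha:collider[open] ⇒ blocked
  6. tau ← sigma → phi → gamma — sigma:fork[open]; phi:chain[blocks] ⇒ blocked
At least one path is unblocked, so d-separation fails.

No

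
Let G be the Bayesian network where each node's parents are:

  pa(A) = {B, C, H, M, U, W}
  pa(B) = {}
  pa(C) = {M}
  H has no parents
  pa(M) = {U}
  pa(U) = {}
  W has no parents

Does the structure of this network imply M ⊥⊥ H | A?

Enumerating the 3 paths from M to H and testing each for blocking by {A}:
  1. M ← U → A ← H — U:fork[open]; A:collider[open] ⇒ active
  2. M → C → A ← H — C:chain[open]; A:collider[open] ⇒ active
  3. M → A ← H — A:collider[open] ⇒ active
At least one path is unblocked, so d-separation fails.

No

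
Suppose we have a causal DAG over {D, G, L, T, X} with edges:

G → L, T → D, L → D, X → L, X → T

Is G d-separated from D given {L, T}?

Yes

We examine all 2 paths between G and D:
  1. G → L → D — L:chain[blocks] ⇒ blocked
  2. G → L ← X → T → D — L:collider[open]; X:fork[open]; T:chain[blocks] ⇒ blocked
Since every path is blocked, d-separation holds.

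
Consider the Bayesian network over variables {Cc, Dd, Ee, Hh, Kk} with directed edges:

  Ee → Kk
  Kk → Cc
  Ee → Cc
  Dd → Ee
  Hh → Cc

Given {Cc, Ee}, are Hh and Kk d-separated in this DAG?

2 paths connect Hh and Kk; each must be blocked for d-separation to hold:
Path 1: Hh → Cc ← Ee → Kk
  Ee is a fork here and Ee is conditioned on, so the path is blocked at Ee.
Path 2: Hh → Cc ← Kk
  Cc is a collider and Cc is conditioned on, which opens it — no node blocks this path, so it is active.
Since the path Hh → Cc ← Kk is active, Hh and Kk are not d-separated given {Cc, Ee}.

No — Hh and Kk are not d-separated given {Cc, Ee}.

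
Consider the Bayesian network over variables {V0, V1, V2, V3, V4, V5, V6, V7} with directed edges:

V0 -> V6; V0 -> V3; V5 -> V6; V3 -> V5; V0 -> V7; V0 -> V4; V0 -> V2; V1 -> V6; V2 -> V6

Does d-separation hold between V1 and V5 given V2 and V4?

Yes

There are 3 undirected paths between V1 and V5; checking each against the conditioning set {V2, V4}:
Path 1: V1 → V6 ← V0 → V3 → V5
  V6 is a collider here and neither V6 nor any of its descendants is conditioned on, so the collider stays closed — the path is blocked at V6.
Path 2: V1 → V6 ← V5
  V6 is a collider here and neither V6 nor any of its descendants is conditioned on, so the collider stays closed — the path is blocked at V6.
Path 3: V1 → V6 ← V2 ← V0 → V3 → V5
  V6 is a collider here and neither V6 nor any of its descendants is conditioned on, so the collider stays closed — the path is blocked at V6.
Since every path is blocked, d-separation holds.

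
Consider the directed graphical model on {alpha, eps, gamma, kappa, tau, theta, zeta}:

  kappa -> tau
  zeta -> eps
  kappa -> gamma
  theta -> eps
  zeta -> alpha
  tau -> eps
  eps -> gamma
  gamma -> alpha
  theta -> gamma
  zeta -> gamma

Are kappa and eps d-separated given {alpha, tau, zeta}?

There are 5 undirected paths between kappa and eps; checking each against the conditioning set {alpha, tau, zeta}:
  1. kappa → gamma → alpha ← zeta → eps — gamma:chain[open]; alpha:collider[open]; zeta:fork[blocks] ⇒ blocked
  2. kappa → gamma ← eps — gamma:collider[open] ⇒ active
  3. kappa → gamma ← zeta → eps — gamma:collider[open]; zeta:fork[blocks] ⇒ blocked
  4. kappa → gamma ← theta → eps — gamma:collider[open]; theta:fork[open] ⇒ active
  5. kappa → tau → eps — tau:chain[blocks] ⇒ blocked
At least one path is unblocked, so d-separation fails.

No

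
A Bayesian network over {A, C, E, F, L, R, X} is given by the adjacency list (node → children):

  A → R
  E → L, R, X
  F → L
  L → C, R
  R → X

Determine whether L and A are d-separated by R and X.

3 paths connect L and A; each must be blocked for d-separation to hold:
Path 1: L → R ← A
  R is a collider and R is conditioned on, which opens it — no node blocks this path, so it is active.
Path 2: L ← E → R ← A
  E is a fork and E is not conditioned on; R is a collider and R is conditioned on, which opens it — no node blocks this path, so it is active.
Path 3: L ← E → X ← R ← A
  R is a chain here and R is conditioned on, so the path is blocked at R.
Since the path L → R ← A is active, L and A are not d-separated given {R, X}.

No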